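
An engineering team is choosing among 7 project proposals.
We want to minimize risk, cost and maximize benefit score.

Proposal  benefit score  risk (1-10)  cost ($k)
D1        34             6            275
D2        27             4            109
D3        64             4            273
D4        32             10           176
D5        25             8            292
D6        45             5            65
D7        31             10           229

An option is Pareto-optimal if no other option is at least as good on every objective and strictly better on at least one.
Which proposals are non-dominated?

D2, D3, D6

D1: dominated by D3 (benefit score 64≥34, risk 4≤6, cost 273≤275).
D2: not dominated.
D3: not dominated (best benefit score).
D4: dominated by D6 (benefit score 45≥32, risk 5≤10, cost 65≤176).
D5: dominated by D1 (benefit score 34≥25, risk 6≤8, cost 275≤292).
D6: not dominated (best cost).
D7: dominated by D4 (benefit score 32≥31, risk 10≤10, cost 176≤229).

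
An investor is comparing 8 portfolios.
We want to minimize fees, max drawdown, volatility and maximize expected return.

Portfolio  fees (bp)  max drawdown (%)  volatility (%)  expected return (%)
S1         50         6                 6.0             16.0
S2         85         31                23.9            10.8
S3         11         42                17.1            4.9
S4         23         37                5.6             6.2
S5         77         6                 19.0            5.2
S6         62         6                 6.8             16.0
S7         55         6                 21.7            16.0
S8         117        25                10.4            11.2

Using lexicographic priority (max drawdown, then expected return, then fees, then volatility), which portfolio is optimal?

S1

First minimize max drawdown: best is 6, kept {S1, S5, S6, S7}.
Then maximize expected return: best is 16.0, kept {S1, S6, S7}.
Then minimize fees: best is 50, kept {S1}.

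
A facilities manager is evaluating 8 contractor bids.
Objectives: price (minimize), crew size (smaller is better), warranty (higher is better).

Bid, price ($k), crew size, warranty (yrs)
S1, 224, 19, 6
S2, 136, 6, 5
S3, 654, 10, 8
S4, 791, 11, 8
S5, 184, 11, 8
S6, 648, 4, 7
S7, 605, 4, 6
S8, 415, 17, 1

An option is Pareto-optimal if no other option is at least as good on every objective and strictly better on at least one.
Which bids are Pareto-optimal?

S1: dominated by S5 (price 184≤224, crew size 11≤19, warranty 8≥6).
S2: not dominated (best price).
S3: not dominated.
S4: dominated by S3 (price 654≤791, crew size 10≤11, warranty 8≥8).
S5: not dominated.
S6: not dominated.
S7: not dominated.
S8: dominated by S2 (price 136≤415, crew size 6≤17, warranty 5≥1).

S2, S3, S5, S6, S7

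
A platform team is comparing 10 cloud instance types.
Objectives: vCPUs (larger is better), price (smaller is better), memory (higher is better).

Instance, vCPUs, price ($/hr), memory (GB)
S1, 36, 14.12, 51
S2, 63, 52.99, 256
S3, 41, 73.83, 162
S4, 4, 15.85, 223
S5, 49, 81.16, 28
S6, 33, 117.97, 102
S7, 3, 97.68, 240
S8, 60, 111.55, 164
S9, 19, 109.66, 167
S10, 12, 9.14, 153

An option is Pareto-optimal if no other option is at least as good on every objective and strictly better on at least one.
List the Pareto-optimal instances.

S1, S2, S4, S10

S1: not dominated.
S2: not dominated (best vCPUs).
S3: dominated by S2 (vCPUs 63≥41, price 52.99≤73.83, memory 256≥162).
S4: not dominated.
S5: dominated by S2 (vCPUs 63≥49, price 52.99≤81.16, memory 256≥28).
S6: dominated by S2 (vCPUs 63≥33, price 52.99≤117.97, memory 256≥102).
S7: dominated by S2 (vCPUs 63≥3, price 52.99≤97.68, memory 256≥240).
S8: dominated by S2 (vCPUs 63≥60, price 52.99≤111.55, memory 256≥164).
S9: dominated by S2 (vCPUs 63≥19, price 52.99≤109.66, memory 256≥167).
S10: not dominated (best price).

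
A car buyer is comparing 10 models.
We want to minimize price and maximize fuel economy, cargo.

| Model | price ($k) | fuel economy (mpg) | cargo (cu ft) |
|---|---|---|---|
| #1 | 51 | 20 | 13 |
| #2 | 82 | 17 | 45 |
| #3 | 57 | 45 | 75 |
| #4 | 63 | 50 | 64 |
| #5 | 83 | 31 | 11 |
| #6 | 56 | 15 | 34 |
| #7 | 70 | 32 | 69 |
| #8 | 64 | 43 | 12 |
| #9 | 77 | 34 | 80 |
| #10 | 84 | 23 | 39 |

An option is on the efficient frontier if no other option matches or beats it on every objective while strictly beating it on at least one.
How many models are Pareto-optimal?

5

#1: not dominated (best price).
#2: dominated by #3 (price 57≤82, fuel economy 45≥17, cargo 75≥45).
#3: not dominated.
#4: not dominated (best fuel economy).
#5: dominated by #3 (price 57≤83, fuel economy 45≥31, cargo 75≥11).
#6: not dominated.
#7: dominated by #3 (price 57≤70, fuel economy 45≥32, cargo 75≥69).
#8: dominated by #3 (price 57≤64, fuel economy 45≥43, cargo 75≥12).
#9: not dominated (best cargo).
#10: dominated by #3 (price 57≤84, fuel economy 45≥23, cargo 75≥39).
Pareto-optimal: #1, #3, #4, #6, #9 → 5.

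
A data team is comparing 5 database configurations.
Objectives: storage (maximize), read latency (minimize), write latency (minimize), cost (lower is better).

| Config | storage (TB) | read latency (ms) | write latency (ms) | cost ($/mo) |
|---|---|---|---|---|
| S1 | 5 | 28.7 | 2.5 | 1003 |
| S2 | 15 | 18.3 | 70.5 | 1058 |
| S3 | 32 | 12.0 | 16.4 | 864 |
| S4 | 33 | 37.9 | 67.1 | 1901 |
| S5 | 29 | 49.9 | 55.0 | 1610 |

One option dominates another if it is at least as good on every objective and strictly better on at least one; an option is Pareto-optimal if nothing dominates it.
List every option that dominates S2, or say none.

S3

S3: storage 32≥15, read latency 12.0≤18.3, write latency 16.4≤70.5, cost 864≤1058 — dominates S2.
Others (S1, S4, S5) are each worse than S2 on at least one objective.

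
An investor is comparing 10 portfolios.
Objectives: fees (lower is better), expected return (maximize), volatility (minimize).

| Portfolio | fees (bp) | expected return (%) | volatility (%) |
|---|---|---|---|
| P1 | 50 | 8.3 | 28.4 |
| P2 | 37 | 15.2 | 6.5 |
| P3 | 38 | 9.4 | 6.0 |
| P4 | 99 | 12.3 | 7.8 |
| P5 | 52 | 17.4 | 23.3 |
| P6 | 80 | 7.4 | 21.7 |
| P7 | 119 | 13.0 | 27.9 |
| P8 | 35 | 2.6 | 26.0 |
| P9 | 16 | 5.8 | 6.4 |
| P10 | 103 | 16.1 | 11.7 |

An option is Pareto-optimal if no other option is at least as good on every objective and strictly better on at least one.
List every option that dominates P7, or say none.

P2: fees 37≤119, expected return 15.2≥13.0, volatility 6.5≤27.9 — dominates P7.
P5: fees 52≤119, expected return 17.4≥13.0, volatility 23.3≤27.9 — dominates P7.
P10: fees 103≤119, expected return 16.1≥13.0, volatility 11.7≤27.9 — dominates P7.
Others (P1, P3, P4, P6, P8, P9) are each worse than P7 on at least one objective.

P2, P5, P10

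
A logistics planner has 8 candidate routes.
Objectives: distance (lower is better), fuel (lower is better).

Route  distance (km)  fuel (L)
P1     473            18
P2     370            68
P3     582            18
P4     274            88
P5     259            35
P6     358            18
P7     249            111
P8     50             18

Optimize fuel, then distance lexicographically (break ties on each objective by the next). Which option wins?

First minimize fuel: best is 18, kept {P1, P3, P6, P8}.
Then minimize distance: best is 50, kept {P8}.

P8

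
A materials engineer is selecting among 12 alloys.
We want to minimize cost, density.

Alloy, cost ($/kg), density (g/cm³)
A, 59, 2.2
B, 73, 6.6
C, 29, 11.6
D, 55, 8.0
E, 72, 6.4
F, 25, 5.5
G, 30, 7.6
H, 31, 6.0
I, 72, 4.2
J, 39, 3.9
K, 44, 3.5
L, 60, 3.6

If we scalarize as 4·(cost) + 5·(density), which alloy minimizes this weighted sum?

F

A: 4·59 + 5·2.2 = 247.0
B: 4·73 + 5·6.6 = 325.0
C: 4·29 + 5·11.6 = 174.0
D: 4·55 + 5·8.0 = 260.0
E: 4·72 + 5·6.4 = 320.0
F: 4·25 + 5·5.5 = 127.5
G: 4·30 + 5·7.6 = 158.0
H: 4·31 + 5·6.0 = 154.0
I: 4·72 + 5·4.2 = 309.0
J: 4·39 + 5·3.9 = 175.5
K: 4·44 + 5·3.5 = 193.5
L: 4·60 + 5·3.6 = 258.0
Lowest: F at 127.5.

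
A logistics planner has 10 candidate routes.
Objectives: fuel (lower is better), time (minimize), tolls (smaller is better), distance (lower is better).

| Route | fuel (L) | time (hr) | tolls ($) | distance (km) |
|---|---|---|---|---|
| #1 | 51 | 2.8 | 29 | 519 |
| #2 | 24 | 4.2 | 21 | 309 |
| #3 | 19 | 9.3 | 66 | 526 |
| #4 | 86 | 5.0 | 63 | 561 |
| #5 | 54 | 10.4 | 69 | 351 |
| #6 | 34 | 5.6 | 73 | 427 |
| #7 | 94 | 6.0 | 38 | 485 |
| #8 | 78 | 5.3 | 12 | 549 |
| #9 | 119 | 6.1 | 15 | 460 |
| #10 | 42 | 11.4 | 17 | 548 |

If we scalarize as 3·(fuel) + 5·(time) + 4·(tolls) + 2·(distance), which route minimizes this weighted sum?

#1: 3·51 + 5·2.8 + 4·29 + 2·519 = 1321.0
#2: 3·24 + 5·4.2 + 4·21 + 2·309 = 795.0
#3: 3·19 + 5·9.3 + 4·66 + 2·526 = 1419.5
#4: 3·86 + 5·5.0 + 4·63 + 2·561 = 1657.0
#5: 3·54 + 5·10.4 + 4·69 + 2·351 = 1192.0
#6: 3·34 + 5·5.6 + 4·73 + 2·427 = 1276.0
#7: 3·94 + 5·6.0 + 4·38 + 2·485 = 1434.0
#8: 3·78 + 5·5.3 + 4·12 + 2·549 = 1406.5
#9: 3·119 + 5·6.1 + 4·15 + 2·460 = 1367.5
#10: 3·42 + 5·11.4 + 4·17 + 2·548 = 1347.0
Lowest: #2 at 795.0.

#2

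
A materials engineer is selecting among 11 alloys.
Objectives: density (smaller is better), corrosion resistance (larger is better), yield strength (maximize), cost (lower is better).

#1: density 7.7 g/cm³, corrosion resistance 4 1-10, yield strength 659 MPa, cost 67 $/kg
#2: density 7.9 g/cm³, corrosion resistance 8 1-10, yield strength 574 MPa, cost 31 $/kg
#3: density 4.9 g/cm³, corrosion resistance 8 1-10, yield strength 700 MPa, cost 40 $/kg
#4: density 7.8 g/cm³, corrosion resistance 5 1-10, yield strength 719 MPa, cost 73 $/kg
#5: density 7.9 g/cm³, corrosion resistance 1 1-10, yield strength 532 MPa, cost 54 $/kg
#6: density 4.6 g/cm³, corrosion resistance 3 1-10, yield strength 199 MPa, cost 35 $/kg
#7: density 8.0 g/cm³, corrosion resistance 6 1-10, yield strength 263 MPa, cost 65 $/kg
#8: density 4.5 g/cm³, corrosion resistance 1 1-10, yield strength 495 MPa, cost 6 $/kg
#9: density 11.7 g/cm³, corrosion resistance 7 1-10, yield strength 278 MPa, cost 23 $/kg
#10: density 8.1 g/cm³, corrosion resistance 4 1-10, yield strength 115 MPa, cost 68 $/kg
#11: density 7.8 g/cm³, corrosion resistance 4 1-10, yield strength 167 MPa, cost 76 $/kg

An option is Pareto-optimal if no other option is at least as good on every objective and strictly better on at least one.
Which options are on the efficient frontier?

#2, #3, #4, #6, #8, #9

#1: dominated by #3 (density 4.9≤7.7, corrosion resistance 8≥4, yield strength 700≥659, cost 40≤67).
#2: not dominated.
#3: not dominated.
#4: not dominated (best yield strength).
#5: dominated by #2 (density 7.9≤7.9, corrosion resistance 8≥1, yield strength 574≥532, cost 31≤54).
#6: not dominated.
#7: dominated by #2 (density 7.9≤8.0, corrosion resistance 8≥6, yield strength 574≥263, cost 31≤65).
#8: not dominated (best density).
#9: not dominated.
#10: dominated by #1 (density 7.7≤8.1, corrosion resistance 4≥4, yield strength 659≥115, cost 67≤68).
#11: dominated by #1 (density 7.7≤7.8, corrosion resistance 4≥4, yield strength 659≥167, cost 67≤76).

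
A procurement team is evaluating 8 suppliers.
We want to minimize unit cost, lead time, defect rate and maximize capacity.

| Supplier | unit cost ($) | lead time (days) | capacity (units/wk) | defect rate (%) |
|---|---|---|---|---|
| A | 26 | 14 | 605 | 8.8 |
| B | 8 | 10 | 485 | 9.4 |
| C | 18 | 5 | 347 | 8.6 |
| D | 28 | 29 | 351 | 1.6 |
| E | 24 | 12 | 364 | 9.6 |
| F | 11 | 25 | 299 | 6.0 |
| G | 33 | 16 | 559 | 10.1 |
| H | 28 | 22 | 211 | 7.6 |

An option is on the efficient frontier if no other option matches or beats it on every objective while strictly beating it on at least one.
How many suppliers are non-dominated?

6

A: not dominated (best capacity).
B: not dominated (best unit cost).
C: not dominated (best lead time).
D: not dominated (best defect rate).
E: dominated by B (unit cost 8≤24, lead time 10≤12, capacity 485≥364, defect rate 9.4≤9.6).
F: not dominated.
G: dominated by A (unit cost 26≤33, lead time 14≤16, capacity 605≥559, defect rate 8.8≤10.1).
H: not dominated.
Pareto-optimal: A, B, C, D, F, H → 6.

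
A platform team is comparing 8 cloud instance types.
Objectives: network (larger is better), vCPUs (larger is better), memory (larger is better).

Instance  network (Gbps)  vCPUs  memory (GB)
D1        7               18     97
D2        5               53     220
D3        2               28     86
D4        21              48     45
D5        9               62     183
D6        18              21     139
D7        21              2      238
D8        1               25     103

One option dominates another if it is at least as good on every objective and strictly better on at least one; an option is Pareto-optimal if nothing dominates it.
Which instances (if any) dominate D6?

D1: worse on network (7 vs 18).
D2: worse on network (5 vs 18).
D3: worse on network (2 vs 18).
D4: worse on memory (45 vs 139).
D5: worse on network (9 vs 18).
D7: worse on vCPUs (2 vs 21).
D8: worse on network (1 vs 18).
No option dominates D6.

none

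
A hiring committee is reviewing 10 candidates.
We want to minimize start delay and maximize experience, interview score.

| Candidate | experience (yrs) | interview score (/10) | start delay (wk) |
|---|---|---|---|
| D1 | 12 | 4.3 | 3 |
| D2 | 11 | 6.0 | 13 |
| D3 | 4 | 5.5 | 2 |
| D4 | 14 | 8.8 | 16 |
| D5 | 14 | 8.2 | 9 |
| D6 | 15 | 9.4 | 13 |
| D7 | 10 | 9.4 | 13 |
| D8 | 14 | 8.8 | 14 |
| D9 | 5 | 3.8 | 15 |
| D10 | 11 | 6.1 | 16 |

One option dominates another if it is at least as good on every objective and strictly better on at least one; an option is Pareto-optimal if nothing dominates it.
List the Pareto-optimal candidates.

D1: not dominated.
D2: dominated by D5 (experience 14≥11, interview score 8.2≥6.0, start delay 9≤13).
D3: not dominated (best start delay).
D4: dominated by D6 (experience 15≥14, interview score 9.4≥8.8, start delay 13≤16).
D5: not dominated.
D6: not dominated (best experience).
D7: dominated by D6 (experience 15≥10, interview score 9.4≥9.4, start delay 13≤13).
D8: dominated by D6 (experience 15≥14, interview score 9.4≥8.8, start delay 13≤14).
D9: dominated by D1 (experience 12≥5, interview score 4.3≥3.8, start delay 3≤15).
D10: dominated by D4 (experience 14≥11, interview score 8.8≥6.1, start delay 16≤16).

D1, D3, D5, D6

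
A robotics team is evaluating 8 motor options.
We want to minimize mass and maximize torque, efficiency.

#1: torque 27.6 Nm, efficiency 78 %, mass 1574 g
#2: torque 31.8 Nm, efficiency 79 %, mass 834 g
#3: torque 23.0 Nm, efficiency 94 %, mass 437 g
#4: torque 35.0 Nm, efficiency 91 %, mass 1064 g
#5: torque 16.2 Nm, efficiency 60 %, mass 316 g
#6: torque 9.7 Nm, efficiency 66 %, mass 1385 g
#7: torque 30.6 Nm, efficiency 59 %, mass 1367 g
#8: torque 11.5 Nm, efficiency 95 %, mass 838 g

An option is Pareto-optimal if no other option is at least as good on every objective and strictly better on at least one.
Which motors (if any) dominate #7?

#2: torque 31.8≥30.6, efficiency 79≥59, mass 834≤1367 — dominates #7.
#4: torque 35.0≥30.6, efficiency 91≥59, mass 1064≤1367 — dominates #7.
Others (#1, #3, #5, #6, #8) are each worse than #7 on at least one objective.

#2, #4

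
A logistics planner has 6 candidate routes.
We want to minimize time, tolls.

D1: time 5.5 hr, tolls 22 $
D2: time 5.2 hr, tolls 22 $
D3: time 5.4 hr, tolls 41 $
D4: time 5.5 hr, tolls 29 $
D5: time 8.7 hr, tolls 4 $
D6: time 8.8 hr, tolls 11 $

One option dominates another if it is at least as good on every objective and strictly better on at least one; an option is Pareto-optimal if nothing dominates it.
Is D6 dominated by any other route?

Yes

D5 vs D6: time 8.7≤8.8, tolls 4≤11 — D5 is at least as good on every objective and strictly better on at least one, so D5 dominates D6.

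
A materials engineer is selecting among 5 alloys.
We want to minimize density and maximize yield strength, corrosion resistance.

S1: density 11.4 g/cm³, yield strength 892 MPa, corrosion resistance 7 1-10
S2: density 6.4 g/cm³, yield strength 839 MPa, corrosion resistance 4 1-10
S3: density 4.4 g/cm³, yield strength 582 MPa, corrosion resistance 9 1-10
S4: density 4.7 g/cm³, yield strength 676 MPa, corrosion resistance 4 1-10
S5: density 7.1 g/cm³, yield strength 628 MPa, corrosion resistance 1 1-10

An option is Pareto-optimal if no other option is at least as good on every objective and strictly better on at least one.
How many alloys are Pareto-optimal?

S1: not dominated (best yield strength).
S2: not dominated.
S3: not dominated (best density).
S4: not dominated.
S5: dominated by S2 (density 6.4≤7.1, yield strength 839≥628, corrosion resistance 4≥1).
Pareto-optimal: S1, S2, S3, S4 → 4.

4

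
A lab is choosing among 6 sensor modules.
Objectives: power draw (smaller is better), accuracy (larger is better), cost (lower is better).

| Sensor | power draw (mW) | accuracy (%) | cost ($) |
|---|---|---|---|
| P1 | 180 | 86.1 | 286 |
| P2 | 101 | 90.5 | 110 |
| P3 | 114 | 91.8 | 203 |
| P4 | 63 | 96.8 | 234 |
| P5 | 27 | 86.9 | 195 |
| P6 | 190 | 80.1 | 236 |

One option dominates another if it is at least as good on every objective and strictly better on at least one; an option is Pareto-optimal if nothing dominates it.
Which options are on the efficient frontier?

P2, P3, P4, P5

P1: dominated by P2 (power draw 101≤180, accuracy 90.5≥86.1, cost 110≤286).
P2: not dominated (best cost).
P3: not dominated.
P4: not dominated (best accuracy).
P5: not dominated (best power draw).
P6: dominated by P2 (power draw 101≤190, accuracy 90.5≥80.1, cost 110≤236).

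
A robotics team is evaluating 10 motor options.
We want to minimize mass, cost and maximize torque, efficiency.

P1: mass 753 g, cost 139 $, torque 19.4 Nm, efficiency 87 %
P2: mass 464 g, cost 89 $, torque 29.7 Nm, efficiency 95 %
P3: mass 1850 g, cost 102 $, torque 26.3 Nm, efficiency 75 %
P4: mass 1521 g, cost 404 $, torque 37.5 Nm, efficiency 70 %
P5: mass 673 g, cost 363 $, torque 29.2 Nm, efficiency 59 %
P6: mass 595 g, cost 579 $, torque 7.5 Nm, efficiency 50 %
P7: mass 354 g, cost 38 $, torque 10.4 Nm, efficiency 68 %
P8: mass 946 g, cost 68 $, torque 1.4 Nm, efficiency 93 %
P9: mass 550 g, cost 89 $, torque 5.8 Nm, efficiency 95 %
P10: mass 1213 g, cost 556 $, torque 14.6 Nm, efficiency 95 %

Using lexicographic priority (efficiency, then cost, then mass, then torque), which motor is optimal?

First maximize efficiency: best is 95, kept {P2, P9, P10}.
Then minimize cost: best is 89, kept {P2, P9}.
Then minimize mass: best is 464, kept {P2}.

P2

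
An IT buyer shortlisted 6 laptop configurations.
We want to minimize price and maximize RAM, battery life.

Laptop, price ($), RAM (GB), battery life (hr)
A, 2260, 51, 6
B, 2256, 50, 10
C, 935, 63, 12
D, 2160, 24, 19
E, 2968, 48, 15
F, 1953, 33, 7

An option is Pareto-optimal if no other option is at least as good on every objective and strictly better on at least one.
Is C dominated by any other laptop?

No

A: worse on price (2260 vs 935).
B: worse on price (2256 vs 935).
D: worse on price (2160 vs 935).
E: worse on price (2968 vs 935).
F: worse on price (1953 vs 935).
No option is at least as good as C on every objective and strictly better on one.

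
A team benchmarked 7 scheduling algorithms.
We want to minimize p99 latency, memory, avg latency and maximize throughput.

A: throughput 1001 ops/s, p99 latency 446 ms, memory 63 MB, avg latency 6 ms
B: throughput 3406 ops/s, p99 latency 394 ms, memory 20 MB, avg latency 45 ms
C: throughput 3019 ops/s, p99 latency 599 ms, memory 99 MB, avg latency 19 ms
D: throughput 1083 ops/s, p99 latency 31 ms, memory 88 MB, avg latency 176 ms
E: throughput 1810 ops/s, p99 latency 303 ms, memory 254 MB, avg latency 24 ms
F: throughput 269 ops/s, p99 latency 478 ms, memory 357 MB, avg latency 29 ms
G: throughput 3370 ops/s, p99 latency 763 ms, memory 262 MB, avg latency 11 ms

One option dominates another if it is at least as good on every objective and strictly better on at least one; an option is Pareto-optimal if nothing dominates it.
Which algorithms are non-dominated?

A: not dominated (best avg latency).
B: not dominated (best throughput).
C: not dominated.
D: not dominated (best p99 latency).
E: not dominated.
F: dominated by A (throughput 1001≥269, p99 latency 446≤478, memory 63≤357, avg latency 6≤29).
G: not dominated.

A, B, C, D, E, G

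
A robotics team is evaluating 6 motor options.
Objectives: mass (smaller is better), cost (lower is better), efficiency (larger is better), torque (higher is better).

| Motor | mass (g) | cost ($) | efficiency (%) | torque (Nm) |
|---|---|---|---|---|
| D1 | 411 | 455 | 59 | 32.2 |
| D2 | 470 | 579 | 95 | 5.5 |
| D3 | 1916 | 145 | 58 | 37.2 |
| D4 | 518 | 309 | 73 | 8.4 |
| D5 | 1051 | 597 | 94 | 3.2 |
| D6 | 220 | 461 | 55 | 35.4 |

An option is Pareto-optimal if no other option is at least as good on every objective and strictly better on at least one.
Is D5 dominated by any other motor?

D2 vs D5: mass 470≤1051, cost 579≤597, efficiency 95≥94, torque 5.5≥3.2 — D2 is at least as good on every objective and strictly better on at least one, so D2 dominates D5.

Yes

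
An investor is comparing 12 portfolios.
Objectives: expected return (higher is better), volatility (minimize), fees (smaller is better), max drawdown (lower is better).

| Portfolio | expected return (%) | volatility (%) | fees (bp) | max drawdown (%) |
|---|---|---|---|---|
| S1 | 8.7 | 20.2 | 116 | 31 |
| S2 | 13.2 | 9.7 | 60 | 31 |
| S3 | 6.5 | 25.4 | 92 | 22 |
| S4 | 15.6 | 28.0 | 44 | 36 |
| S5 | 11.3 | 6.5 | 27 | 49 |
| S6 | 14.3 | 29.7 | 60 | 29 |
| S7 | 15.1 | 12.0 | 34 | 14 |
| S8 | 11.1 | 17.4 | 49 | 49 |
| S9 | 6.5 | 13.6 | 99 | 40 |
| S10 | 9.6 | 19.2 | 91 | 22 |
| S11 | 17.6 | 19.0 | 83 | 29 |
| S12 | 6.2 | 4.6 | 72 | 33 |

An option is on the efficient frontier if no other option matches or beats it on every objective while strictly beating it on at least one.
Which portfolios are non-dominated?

S2, S4, S5, S7, S11, S12

S1: dominated by S2 (expected return 13.2≥8.7, volatility 9.7≤20.2, fees 60≤116, max drawdown 31≤31).
S2: not dominated.
S3: dominated by S7 (expected return 15.1≥6.5, volatility 12.0≤25.4, fees 34≤92, max drawdown 14≤22).
S4: not dominated.
S5: not dominated (best fees).
S6: dominated by S7 (expected return 15.1≥14.3, volatility 12.0≤29.7, fees 34≤60, max drawdown 14≤29).
S7: not dominated (best max drawdown).
S8: dominated by S5 (expected return 11.3≥11.1, volatility 6.5≤17.4, fees 27≤49, max drawdown 49≤49).
S9: dominated by S2 (expected return 13.2≥6.5, volatility 9.7≤13.6, fees 60≤99, max drawdown 31≤40).
S10: dominated by S7 (expected return 15.1≥9.6, volatility 12.0≤19.2, fees 34≤91, max drawdown 14≤22).
S11: not dominated (best expected return).
S12: not dominated (best volatility).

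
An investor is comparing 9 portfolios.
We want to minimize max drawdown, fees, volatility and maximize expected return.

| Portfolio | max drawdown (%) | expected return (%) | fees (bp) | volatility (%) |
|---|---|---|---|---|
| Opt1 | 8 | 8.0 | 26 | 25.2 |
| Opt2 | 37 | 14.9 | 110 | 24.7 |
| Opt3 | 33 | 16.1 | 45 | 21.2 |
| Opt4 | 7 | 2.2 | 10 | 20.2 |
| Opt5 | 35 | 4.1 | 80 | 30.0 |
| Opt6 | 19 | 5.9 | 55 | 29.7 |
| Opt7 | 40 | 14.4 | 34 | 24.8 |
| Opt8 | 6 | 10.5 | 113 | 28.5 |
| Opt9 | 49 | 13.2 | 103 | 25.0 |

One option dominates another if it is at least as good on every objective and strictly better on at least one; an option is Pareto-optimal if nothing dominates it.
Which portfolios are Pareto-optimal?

Opt1, Opt3, Opt4, Opt7, Opt8

Opt1: not dominated.
Opt2: dominated by Opt3 (max drawdown 33≤37, expected return 16.1≥14.9, fees 45≤110, volatility 21.2≤24.7).
Opt3: not dominated (best expected return).
Opt4: not dominated (best fees).
Opt5: dominated by Opt1 (max drawdown 8≤35, expected return 8.0≥4.1, fees 26≤80, volatility 25.2≤30.0).
Opt6: dominated by Opt1 (max drawdown 8≤19, expected return 8.0≥5.9, fees 26≤55, volatility 25.2≤29.7).
Opt7: not dominated.
Opt8: not dominated (best max drawdown).
Opt9: dominated by Opt3 (max drawdown 33≤49, expected return 16.1≥13.2, fees 45≤103, volatility 21.2≤25.0).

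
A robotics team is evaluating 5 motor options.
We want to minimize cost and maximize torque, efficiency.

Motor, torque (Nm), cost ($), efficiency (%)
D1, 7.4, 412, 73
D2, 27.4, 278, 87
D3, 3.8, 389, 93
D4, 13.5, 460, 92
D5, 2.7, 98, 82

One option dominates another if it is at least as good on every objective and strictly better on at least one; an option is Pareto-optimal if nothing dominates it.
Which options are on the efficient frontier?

D2, D3, D4, D5

D1: dominated by D2 (torque 27.4≥7.4, cost 278≤412, efficiency 87≥73).
D2: not dominated (best torque).
D3: not dominated (best efficiency).
D4: not dominated.
D5: not dominated (best cost).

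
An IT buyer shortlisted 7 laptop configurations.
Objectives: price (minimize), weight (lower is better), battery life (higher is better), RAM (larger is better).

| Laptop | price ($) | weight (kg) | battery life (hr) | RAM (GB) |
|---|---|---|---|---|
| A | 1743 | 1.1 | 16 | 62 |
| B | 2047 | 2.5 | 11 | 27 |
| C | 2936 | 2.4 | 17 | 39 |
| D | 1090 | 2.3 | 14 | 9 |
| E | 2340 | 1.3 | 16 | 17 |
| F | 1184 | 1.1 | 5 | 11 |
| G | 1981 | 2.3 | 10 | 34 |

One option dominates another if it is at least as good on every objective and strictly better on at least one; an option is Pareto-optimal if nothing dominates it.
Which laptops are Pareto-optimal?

A, C, D, F

A: not dominated (best RAM).
B: dominated by A (price 1743≤2047, weight 1.1≤2.5, battery life 16≥11, RAM 62≥27).
C: not dominated (best battery life).
D: not dominated (best price).
E: dominated by A (price 1743≤2340, weight 1.1≤1.3, battery life 16≥16, RAM 62≥17).
F: not dominated.
G: dominated by A (price 1743≤1981, weight 1.1≤2.3, battery life 16≥10, RAM 62≥34).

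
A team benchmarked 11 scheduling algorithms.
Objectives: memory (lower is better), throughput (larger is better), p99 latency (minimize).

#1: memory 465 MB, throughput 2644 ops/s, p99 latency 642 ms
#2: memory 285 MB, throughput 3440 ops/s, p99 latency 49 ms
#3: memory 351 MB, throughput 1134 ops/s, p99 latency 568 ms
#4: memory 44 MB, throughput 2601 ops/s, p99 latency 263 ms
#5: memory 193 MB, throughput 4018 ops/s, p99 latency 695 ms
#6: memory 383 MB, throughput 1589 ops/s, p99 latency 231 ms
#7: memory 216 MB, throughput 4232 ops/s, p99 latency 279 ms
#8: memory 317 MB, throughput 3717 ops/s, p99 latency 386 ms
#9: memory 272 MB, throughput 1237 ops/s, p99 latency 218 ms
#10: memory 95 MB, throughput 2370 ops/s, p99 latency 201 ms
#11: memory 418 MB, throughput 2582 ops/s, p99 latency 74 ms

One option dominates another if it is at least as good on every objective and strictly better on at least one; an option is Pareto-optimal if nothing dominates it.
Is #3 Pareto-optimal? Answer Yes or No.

#2 vs #3: memory 285≤351, throughput 3440≥1134, p99 latency 49≤568 — #2 is at least as good on every objective and strictly better on at least one, so #2 dominates #3.

No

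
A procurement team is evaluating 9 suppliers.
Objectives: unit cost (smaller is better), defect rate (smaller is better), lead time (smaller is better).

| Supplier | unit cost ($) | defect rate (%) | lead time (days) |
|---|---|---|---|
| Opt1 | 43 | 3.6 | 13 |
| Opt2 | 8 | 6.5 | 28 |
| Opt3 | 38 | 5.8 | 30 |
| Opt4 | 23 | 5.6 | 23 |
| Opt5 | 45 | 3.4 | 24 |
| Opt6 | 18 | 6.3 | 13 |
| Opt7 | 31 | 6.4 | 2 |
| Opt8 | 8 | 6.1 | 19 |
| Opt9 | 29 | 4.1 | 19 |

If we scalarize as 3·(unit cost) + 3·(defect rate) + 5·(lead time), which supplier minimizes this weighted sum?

Opt1: 3·43 + 3·3.6 + 5·13 = 204.8
Opt2: 3·8 + 3·6.5 + 5·28 = 183.5
Opt3: 3·38 + 3·5.8 + 5·30 = 281.4
Opt4: 3·23 + 3·5.6 + 5·23 = 200.8
Opt5: 3·45 + 3·3.4 + 5·24 = 265.2
Opt6: 3·18 + 3·6.3 + 5·13 = 137.9
Opt7: 3·31 + 3·6.4 + 5·2 = 122.2
Opt8: 3·8 + 3·6.1 + 5·19 = 137.3
Opt9: 3·29 + 3·4.1 + 5·19 = 194.3
Lowest: Opt7 at 122.2.

Opt7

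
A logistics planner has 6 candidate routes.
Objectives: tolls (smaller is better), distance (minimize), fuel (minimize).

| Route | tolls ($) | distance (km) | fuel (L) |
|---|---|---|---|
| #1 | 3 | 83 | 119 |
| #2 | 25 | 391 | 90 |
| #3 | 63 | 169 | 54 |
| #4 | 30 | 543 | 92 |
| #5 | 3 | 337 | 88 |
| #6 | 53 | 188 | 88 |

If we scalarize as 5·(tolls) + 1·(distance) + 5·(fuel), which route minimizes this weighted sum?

#1

#1: 5·3 + 1·83 + 5·119 = 693
#2: 5·25 + 1·391 + 5·90 = 966
#3: 5·63 + 1·169 + 5·54 = 754
#4: 5·30 + 1·543 + 5·92 = 1153
#5: 5·3 + 1·337 + 5·88 = 792
#6: 5·53 + 1·188 + 5·88 = 893
Lowest: #1 at 693.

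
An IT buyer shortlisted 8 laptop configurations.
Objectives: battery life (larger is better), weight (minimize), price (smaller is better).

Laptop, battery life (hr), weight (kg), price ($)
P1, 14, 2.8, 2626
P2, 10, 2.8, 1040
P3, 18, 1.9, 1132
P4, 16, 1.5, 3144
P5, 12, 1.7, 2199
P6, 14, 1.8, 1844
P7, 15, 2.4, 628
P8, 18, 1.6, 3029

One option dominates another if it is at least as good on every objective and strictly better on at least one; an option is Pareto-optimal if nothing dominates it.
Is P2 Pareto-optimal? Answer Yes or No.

No

P7 vs P2: battery life 15≥10, weight 2.4≤2.8, price 628≤1040 — P7 is at least as good on every objective and strictly better on at least one, so P7 dominates P2.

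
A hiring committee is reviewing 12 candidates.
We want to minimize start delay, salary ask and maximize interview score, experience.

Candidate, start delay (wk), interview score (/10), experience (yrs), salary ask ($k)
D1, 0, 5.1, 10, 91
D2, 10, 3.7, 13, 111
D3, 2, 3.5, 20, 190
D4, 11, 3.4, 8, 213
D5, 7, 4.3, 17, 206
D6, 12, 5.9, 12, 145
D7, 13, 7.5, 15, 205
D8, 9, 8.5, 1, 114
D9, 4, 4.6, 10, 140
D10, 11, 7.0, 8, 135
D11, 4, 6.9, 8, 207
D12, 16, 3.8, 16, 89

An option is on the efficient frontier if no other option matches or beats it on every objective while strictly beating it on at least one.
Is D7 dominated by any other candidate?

D1: worse on interview score (5.1 vs 7.5).
D2: worse on interview score (3.7 vs 7.5).
D3: worse on interview score (3.5 vs 7.5).
D4: worse on interview score (3.4 vs 7.5).
D5: worse on interview score (4.3 vs 7.5).
D6: worse on interview score (5.9 vs 7.5).
D8: worse on experience (1 vs 15).
D9: worse on interview score (4.6 vs 7.5).
D10: worse on interview score (7.0 vs 7.5).
D11: worse on interview score (6.9 vs 7.5).
D12: worse on start delay (16 vs 13).
No option is at least as good as D7 on every objective and strictly better on one.

No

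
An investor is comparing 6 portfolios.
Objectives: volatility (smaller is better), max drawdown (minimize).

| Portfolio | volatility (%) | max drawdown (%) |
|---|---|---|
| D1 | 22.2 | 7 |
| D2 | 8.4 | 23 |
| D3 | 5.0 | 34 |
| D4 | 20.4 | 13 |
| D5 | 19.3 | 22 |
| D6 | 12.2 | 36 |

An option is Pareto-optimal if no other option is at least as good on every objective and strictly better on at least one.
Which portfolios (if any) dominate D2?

none

D1: worse on volatility (22.2 vs 8.4).
D3: worse on max drawdown (34 vs 23).
D4: worse on volatility (20.4 vs 8.4).
D5: worse on volatility (19.3 vs 8.4).
D6: worse on volatility (12.2 vs 8.4).
No option dominates D2.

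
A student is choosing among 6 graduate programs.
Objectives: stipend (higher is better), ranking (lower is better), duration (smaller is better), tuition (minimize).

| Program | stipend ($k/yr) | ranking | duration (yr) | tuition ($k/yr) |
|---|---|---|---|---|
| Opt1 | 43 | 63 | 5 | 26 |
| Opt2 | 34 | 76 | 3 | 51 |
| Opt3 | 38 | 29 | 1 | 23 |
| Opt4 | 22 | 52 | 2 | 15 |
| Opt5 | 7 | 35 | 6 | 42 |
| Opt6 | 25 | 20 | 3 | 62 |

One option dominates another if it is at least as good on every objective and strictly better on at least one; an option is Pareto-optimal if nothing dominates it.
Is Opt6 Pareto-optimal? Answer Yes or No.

Opt1: worse on ranking (63 vs 20).
Opt2: worse on ranking (76 vs 20).
Opt3: worse on ranking (29 vs 20).
Opt4: worse on stipend (22 vs 25).
Opt5: worse on stipend (7 vs 25).
No option is at least as good as Opt6 on every objective and strictly better on one.

Yes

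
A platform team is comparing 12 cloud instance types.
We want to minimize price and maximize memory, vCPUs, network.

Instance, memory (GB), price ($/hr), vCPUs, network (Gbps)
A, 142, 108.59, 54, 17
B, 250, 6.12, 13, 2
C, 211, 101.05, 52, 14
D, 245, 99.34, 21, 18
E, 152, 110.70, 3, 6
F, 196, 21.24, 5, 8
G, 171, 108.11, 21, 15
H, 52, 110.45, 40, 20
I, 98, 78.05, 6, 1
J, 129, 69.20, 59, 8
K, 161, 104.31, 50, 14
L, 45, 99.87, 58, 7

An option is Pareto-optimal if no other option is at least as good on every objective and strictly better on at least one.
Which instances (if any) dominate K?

C: memory 211≥161, price 101.05≤104.31, vCPUs 52≥50, network 14≥14 — dominates K.
Others (A, B, D, E, F, G, H, I, J, L) are each worse than K on at least one objective.

C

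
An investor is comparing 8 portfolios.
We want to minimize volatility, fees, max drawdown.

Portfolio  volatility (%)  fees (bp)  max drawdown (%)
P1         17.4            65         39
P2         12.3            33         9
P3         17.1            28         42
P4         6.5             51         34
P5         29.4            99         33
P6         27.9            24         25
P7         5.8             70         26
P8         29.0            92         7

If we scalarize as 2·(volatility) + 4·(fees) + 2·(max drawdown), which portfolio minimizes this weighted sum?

P2

P1: 2·17.4 + 4·65 + 2·39 = 372.8
P2: 2·12.3 + 4·33 + 2·9 = 174.6
P3: 2·17.1 + 4·28 + 2·42 = 230.2
P4: 2·6.5 + 4·51 + 2·34 = 285.0
P5: 2·29.4 + 4·99 + 2·33 = 520.8
P6: 2·27.9 + 4·24 + 2·25 = 201.8
P7: 2·5.8 + 4·70 + 2·26 = 343.6
P8: 2·29.0 + 4·92 + 2·7 = 440.0
Lowest: P2 at 174.6.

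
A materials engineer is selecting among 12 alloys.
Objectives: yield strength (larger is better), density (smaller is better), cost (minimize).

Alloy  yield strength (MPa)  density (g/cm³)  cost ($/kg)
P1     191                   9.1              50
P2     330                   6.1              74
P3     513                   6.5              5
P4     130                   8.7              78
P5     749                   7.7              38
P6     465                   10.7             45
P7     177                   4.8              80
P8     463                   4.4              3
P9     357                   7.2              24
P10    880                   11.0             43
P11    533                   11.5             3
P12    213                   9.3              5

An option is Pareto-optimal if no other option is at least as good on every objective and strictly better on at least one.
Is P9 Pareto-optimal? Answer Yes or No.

No

P3 vs P9: yield strength 513≥357, density 6.5≤7.2, cost 5≤24 — P3 is at least as good on every objective and strictly better on at least one, so P3 dominates P9.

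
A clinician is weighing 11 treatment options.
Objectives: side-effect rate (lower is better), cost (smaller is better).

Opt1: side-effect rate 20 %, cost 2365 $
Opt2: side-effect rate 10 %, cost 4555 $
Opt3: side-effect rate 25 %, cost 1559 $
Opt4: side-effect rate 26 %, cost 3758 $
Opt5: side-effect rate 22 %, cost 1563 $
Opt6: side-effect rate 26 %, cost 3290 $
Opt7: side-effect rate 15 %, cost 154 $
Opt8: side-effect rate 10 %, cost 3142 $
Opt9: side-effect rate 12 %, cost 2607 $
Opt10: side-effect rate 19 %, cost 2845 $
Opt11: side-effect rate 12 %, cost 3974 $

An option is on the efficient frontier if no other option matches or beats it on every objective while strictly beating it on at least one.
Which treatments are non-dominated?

Opt1: dominated by Opt7 (side-effect rate 15≤20, cost 154≤2365).
Opt2: dominated by Opt8 (side-effect rate 10≤10, cost 3142≤4555).
Opt3: dominated by Opt7 (side-effect rate 15≤25, cost 154≤1559).
Opt4: dominated by Opt1 (side-effect rate 20≤26, cost 2365≤3758).
Opt5: dominated by Opt7 (side-effect rate 15≤22, cost 154≤1563).
Opt6: dominated by Opt1 (side-effect rate 20≤26, cost 2365≤3290).
Opt7: not dominated (best cost).
Opt8: not dominated.
Opt9: not dominated.
Opt10: dominated by Opt7 (side-effect rate 15≤19, cost 154≤2845).
Opt11: dominated by Opt8 (side-effect rate 10≤12, cost 3142≤3974).

Opt7, Opt8, Opt9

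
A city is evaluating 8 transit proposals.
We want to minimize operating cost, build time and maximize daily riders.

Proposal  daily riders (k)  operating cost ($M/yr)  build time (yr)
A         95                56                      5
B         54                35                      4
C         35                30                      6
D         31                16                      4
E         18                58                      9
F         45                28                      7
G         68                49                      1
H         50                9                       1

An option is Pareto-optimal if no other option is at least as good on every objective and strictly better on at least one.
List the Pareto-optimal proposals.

A: not dominated (best daily riders).
B: not dominated.
C: dominated by H (daily riders 50≥35, operating cost 9≤30, build time 1≤6).
D: dominated by H (daily riders 50≥31, operating cost 9≤16, build time 1≤4).
E: dominated by A (daily riders 95≥18, operating cost 56≤58, build time 5≤9).
F: dominated by H (daily riders 50≥45, operating cost 9≤28, build time 1≤7).
G: not dominated.
H: not dominated (best operating cost).

A, B, G, H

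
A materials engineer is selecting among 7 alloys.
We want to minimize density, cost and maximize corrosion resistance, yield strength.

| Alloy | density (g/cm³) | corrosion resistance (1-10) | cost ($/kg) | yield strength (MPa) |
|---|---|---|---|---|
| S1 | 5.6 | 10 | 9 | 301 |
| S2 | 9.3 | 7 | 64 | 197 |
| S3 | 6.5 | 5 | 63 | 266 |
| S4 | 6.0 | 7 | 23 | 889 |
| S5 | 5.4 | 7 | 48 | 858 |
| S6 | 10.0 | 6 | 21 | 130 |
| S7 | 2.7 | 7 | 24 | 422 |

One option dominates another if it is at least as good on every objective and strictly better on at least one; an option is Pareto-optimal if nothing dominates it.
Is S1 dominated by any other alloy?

S2: worse on density (9.3 vs 5.6).
S3: worse on density (6.5 vs 5.6).
S4: worse on density (6.0 vs 5.6).
S5: worse on corrosion resistance (7 vs 10).
S6: worse on density (10.0 vs 5.6).
S7: worse on corrosion resistance (7 vs 10).
No option is at least as good as S1 on every objective and strictly better on one.

No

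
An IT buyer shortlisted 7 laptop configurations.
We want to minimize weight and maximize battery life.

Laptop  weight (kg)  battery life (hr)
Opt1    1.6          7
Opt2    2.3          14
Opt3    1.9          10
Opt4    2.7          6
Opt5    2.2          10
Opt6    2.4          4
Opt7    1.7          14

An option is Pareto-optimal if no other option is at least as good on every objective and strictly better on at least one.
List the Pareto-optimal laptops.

Opt1: not dominated (best weight).
Opt2: dominated by Opt7 (weight 1.7≤2.3, battery life 14≥14).
Opt3: dominated by Opt7 (weight 1.7≤1.9, battery life 14≥10).
Opt4: dominated by Opt1 (weight 1.6≤2.7, battery life 7≥6).
Opt5: dominated by Opt3 (weight 1.9≤2.2, battery life 10≥10).
Opt6: dominated by Opt1 (weight 1.6≤2.4, battery life 7≥4).
Opt7: not dominated.

Opt1, Opt7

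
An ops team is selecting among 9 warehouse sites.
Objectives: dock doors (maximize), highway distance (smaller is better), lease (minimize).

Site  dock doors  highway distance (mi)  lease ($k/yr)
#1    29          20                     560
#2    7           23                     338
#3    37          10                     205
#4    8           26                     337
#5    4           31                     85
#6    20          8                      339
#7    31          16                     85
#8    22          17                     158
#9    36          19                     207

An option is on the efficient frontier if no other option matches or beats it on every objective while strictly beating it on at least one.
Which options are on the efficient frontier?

#3, #6, #7

#1: dominated by #3 (dock doors 37≥29, highway distance 10≤20, lease 205≤560).
#2: dominated by #3 (dock doors 37≥7, highway distance 10≤23, lease 205≤338).
#3: not dominated (best dock doors).
#4: dominated by #3 (dock doors 37≥8, highway distance 10≤26, lease 205≤337).
#5: dominated by #7 (dock doors 31≥4, highway distance 16≤31, lease 85≤85).
#6: not dominated (best highway distance).
#7: not dominated.
#8: dominated by #7 (dock doors 31≥22, highway distance 16≤17, lease 85≤158).
#9: dominated by #3 (dock doors 37≥36, highway distance 10≤19, lease 205≤207).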